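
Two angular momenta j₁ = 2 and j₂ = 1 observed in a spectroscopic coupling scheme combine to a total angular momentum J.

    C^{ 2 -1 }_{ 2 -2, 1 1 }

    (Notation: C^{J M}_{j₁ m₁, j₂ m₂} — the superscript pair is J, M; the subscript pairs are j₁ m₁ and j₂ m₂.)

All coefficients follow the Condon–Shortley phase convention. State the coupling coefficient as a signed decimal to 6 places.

j₁+j₂−J=1  J+j₁−j₂=3  J−j₁+j₂=1  j₁+j₂+J+1=6
(j₁±m₁, j₂±m₂, J±M) = (0,4,2,0,1,3)
P² = 12
sum k=1..1:
  [1] −1/6 = -1/6
S = -1/6
C² = P²·S² = 1/3 ; C = -0.577350

-0.577350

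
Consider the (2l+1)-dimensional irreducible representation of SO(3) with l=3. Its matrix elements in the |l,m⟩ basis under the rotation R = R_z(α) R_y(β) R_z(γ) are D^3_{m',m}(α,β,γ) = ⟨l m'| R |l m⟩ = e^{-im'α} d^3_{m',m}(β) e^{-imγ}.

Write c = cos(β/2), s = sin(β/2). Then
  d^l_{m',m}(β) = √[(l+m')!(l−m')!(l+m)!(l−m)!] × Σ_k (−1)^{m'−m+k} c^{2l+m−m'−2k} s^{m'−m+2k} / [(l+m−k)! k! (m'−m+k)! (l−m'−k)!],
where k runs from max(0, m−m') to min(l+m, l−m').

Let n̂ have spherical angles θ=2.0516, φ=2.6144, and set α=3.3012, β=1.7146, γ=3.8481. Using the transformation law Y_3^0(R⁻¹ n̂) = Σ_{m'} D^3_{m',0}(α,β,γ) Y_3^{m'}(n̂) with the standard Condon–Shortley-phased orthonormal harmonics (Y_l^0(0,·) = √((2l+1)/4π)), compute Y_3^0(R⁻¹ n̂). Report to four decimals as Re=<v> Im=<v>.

Re=-0.0629 Im=0.0000

Need the full column D^3_{m',0} for m'=−3..3 at α=3.3012, β=1.7146, γ=3.8481.
cos(β/2)=0.654481, sin(β/2)=0.756078
d^3_{-3,0}: single k=3 term ⇒ +0.541885;  D = -0.480943-0.249665i
d^3_{-2,0}: k∈[2..3] ⇒ +0.574491 -0.766694 = -0.192203;  D = -0.182494-0.060317i
d^3_{-1,0}: k∈[1..3] ⇒ +0.314517 -1.259226 +0.560172 = -0.384537;  D = +0.379650+0.061115i
d^3_{0,0}: k∈[0..3] ⇒ +0.078593 -0.943984 +1.259807 -0.186810 = +0.207605;  D = +0.207605+0.000000i
d^3_{1,0}: k∈[0..2] ⇒ -0.314517 +1.259226 -0.560172 = +0.384537;  D = -0.379650+0.061115i
d^3_{2,0}: k∈[0..1] ⇒ +0.574491 -0.766694 = -0.192203;  D = -0.182494+0.060317i
d^3_{3,0}: single k=0 term ⇒ -0.541885;  D = +0.480943-0.249665i
Y_3^{m'}(θ=2.0516,φ=2.6144) and Σ D·Y over m':
  (-0.4809-0.2497i)·(+0.0031-0.2908i)  (-0.1825-0.0603i)·(-0.1835-0.3231i)  (+0.3796+0.0611i)·(-0.0172-0.0100i)  (+0.2076+0.0000i)·(+0.3332+0.0000i)  (-0.3796+0.0611i)·(+0.0172-0.0100i)  (-0.1825+0.0603i)·(-0.1835+0.3231i)  (+0.4809-0.2497i)·(-0.0031-0.2908i)
Y_3^0(R⁻¹ n̂) = -0.062897+0.000000i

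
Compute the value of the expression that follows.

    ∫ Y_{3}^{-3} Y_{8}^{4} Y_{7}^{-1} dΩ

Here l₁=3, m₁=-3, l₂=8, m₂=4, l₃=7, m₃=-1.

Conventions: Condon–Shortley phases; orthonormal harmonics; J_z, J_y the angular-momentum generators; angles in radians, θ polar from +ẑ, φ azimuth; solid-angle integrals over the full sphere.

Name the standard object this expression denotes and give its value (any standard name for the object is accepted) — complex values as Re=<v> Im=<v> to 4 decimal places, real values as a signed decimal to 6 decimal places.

This is a Gaunt coefficient — the integral of a triple product of spherical harmonics over the sphere.
Rules hold: Σm=0, L=18 even, 5≤7≤11.
N = 7·17·15 = 1785
Δ = 4!·2!·12!/19! = 1/5290740
Racah Σ t=1..3: t=1:−1/7257600 t=2:+1/2073600 t=3:−1/7257600 = 1/4838400
⇒ 3j(3 8 7; 0 0 0)² = 252/20995, sgn -1
Racah Σ t=4..4: t=4:+1/46448640 = 1/46448640
⇒ 3j(3 8 7; -3 4 -1)² = 2475/117572, sgn +1
4πI² = N·(3j₀)²·(3jₘ)² = 467775/1037153
I = -1·√(0.451018/4π) = -0.18944893

Gaunt coefficient, -0.189449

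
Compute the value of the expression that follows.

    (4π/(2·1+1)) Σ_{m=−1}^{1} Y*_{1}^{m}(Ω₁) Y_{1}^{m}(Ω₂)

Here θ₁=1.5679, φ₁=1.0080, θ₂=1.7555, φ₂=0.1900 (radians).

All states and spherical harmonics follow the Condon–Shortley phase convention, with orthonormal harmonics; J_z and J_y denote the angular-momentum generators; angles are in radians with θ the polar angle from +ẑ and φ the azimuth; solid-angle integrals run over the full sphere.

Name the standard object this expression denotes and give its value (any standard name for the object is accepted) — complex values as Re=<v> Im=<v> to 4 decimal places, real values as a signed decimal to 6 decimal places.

This sum is the spherical-harmonic addition theorem: it equals the Legendre polynomial P_l(cos γ) of the angle γ between the two directions.
Expand P_1 via completeness: Σ_{m} conj(Y_{1,m}) at Ω₁ times Y_{1,m} at Ω₂ —
  [-1]  conj(Y_{1,-1})(Ω₁) = 0.18434 + 0.29221j ; Y_{1,-1}(Ω₂) = 0.33351 - 0.06414j ; Δ = 0.08022 + 0.08563j
  [+0]  conj(Y_{1,0})(Ω₁) = 0.00142 + 0.00000j ; Y_{1,0}(Ω₂) = -0.08973 + 0.00000j ; Δ = -0.00013 + 0.00000j
  [+1]  conj(Y_{1,1})(Ω₁) = -0.18434 + 0.29221j ; Y_{1,1}(Ω₂) = -0.33351 - 0.06414j ; Δ = 0.08022 - 0.08563j
Total Σ_m = 0.16031 + 0.00000j. Multiply by 4.188790: 0.67152 + 0.00000j. P_1(cos γ) = 0.671518

Legendre polynomial (addition theorem), +0.671518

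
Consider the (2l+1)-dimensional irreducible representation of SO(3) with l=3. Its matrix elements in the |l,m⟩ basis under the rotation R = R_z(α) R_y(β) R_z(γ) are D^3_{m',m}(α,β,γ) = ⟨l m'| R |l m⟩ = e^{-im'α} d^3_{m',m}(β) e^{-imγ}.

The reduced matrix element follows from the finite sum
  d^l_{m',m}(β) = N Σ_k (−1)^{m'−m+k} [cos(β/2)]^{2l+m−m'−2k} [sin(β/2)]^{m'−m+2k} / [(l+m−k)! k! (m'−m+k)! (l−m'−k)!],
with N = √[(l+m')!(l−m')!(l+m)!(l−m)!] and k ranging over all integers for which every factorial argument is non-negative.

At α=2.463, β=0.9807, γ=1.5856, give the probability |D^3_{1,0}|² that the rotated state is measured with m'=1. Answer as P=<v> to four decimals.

P=0.0389

First d^3_{1,0}(β=0.9807), then the phase factors e^{-i(1)α} and e^{-i(0)γ}:
c=cos(0.980700/2)=0.882168, s=sin(0.980700/2)=0.470935; N=√[24·2·6·6]=41.569219
Admissible k: 0..2 (factorial args all ≥0)
  k=0: (−1)^1·41.5692/(12)·0.8822^5·0.4709^1 = -0.871581
  k=1: (−1)^2·41.5692/(4)·0.8822^3·0.4709^3 = +0.745157
  k=2: (−1)^3·41.5692/(12)·0.8822^1·0.4709^5 = -0.070786
d^3_{1,0}(0.9807) = -0.871581 +0.745157 -0.070786 = -0.197210
|D^3_{1,0}|² = |d^3_{1,0}(β)|² = (-0.197210)² = 0.038892 (the z-rotation phases have unit modulus)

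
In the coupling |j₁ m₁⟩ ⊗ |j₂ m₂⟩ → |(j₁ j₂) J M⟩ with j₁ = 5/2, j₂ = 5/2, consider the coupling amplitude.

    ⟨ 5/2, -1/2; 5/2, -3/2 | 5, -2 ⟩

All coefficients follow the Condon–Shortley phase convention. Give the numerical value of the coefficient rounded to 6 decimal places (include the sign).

√[11·0!5!5!/11! · 2!3!1!4!3!7!] = √(34560)
  +(−1)^0/∏(0,0,3,1,2,4)! = 1/288  (running 1/288)
⟨..|..⟩ = √(34560)·(1/288) = +0.645497

+√(5/12) ≈ +0.645497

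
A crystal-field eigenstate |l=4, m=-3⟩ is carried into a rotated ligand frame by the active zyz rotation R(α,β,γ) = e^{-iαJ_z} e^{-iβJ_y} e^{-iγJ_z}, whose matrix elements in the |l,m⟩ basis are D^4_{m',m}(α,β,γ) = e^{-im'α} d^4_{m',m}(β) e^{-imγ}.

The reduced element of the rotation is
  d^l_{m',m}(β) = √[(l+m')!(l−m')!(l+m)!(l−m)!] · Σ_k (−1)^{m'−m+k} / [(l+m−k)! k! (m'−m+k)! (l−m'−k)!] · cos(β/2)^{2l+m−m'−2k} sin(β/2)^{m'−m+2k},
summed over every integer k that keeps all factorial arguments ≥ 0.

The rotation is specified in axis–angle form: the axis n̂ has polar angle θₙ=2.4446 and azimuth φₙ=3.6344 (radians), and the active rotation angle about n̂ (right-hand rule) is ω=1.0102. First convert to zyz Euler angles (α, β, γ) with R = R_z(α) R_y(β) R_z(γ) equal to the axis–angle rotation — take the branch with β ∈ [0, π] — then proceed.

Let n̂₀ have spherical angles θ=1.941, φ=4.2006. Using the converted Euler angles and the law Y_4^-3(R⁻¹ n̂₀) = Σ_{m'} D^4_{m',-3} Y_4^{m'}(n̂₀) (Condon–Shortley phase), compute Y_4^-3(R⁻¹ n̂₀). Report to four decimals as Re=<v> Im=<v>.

Re=-0.0189 Im=0.2759

Axis–angle → zyz. n̂ = (sinθₙcosφₙ, sinθₙsinφₙ, cosθₙ) = (-0.565532, -0.303690, -0.766776), ω = 1.0102.
R = I cosω + sinω [n̂]ₓ + (1−cosω) n̂n̂ᵀ gives
  R = [+0.681469, +0.729842, -0.054131; -0.568982, +0.574882, +0.588022; +0.460283, -0.369919, +0.807031]
β = atan2(√(R₁₃²+R₂₃²), R₃₃) = 0.631689; α = atan2(R₂₃, R₁₃) mod 2π = 1.662594; γ = atan2(R₃₂, −R₃₁) mod 2π = 3.818572
Need the full column D^4_{m',-3} for m'=−4..4 at α=1.6626, β=0.6317, γ=3.8186.
cos(β/2)=0.950534, sin(β/2)=0.310619
d^4_{-4,-3}: single k=1 term ⇒ +0.615954;  D = +0.453422-0.416903i
d^4_{-3,-3}: k∈[0..1] ⇒ +0.666412 -0.498152 = +0.168260;  D = -0.124760-0.112900i
d^4_{-2,-3}: k∈[0..1] ⇒ -0.814831 +0.261042 = -0.553789;  D = +0.332378-0.442952i
d^4_{-1,-3}: k∈[0..1] ⇒ +0.564851 -0.100532 = +0.464319;  D = +0.395372+0.243461i
d^4_{0,-3}: k∈[0..1] ⇒ -0.275162 +0.029384 = -0.245778;  D = -0.109144+0.220214i
d^4_{1,-3}: k∈[0..1] ⇒ +0.100532 -0.006441 = +0.094091;  D = -0.087779-0.033879i
d^4_{2,-3}: k∈[0..1] ⇒ -0.027876 +0.000992 = -0.026884;  D = +0.007340-0.025862i
d^4_{3,-3}: k∈[0..1] ⇒ +0.005681 -0.000087 = +0.005594;  D = +0.005499+0.001028i
d^4_{4,-3}: single k=0 term ⇒ -0.000750;  D = -0.000070+0.000747i
Y_4^{m'}(θ=1.941,φ=4.2006) and Σ D·Y over m':
  (+0.4534-0.4169i)·(-0.1533+0.2970i)  (-0.1248-0.1129i)·(-0.3667+0.0130i)  (+0.3324-0.4430i)·(+0.0127+0.0208i)  (+0.3954+0.2435i)·(-0.1628+0.2899i)  (-0.1091+0.2202i)·(-0.0346+0.0000i)  (-0.0878-0.0339i)·(+0.1628+0.2899i)  (+0.0073-0.0259i)·(+0.0127-0.0208i)  (+0.0055+0.0010i)·(+0.3667+0.0130i)  (-0.0001+0.0007i)·(-0.1533-0.2970i)
Y_4^-3(R⁻¹ n̂) = -0.018892+0.275919i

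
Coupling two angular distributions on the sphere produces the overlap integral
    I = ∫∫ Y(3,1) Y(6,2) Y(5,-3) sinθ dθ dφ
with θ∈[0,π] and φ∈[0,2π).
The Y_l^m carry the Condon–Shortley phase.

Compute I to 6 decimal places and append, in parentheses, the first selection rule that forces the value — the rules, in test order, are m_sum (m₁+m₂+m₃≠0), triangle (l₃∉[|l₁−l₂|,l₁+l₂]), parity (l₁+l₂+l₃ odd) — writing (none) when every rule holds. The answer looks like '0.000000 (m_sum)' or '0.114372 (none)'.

-0.145631 (none)

Rules hold: Σm=0, L=14 even, 3≤5≤9.
N = 7·13·11 = 1001
Δ = 4!·2!·8!/15! = 1/675675
Racah Σ t=1..3: t=1:−1/8640 t=2:+1/2304 t=3:−1/8640 = 7/34560
⇒ 3j(3 6 5; 0 0 0)² = 7/429, sgn -1
Racah Σ t=0..2: t=0:+1/1935360 t=1:−1/30240 t=2:+1/11520 = 1/18432
⇒ 3j(3 6 5; 1 2 -3)² = 7/429, sgn +1
4πI² = N·(3j₀)²·(3jₘ)² = 343/1287
I = -1·√(0.266511/4π) = -0.14563067
No selection rule forces the value: the integral is nonzero (none).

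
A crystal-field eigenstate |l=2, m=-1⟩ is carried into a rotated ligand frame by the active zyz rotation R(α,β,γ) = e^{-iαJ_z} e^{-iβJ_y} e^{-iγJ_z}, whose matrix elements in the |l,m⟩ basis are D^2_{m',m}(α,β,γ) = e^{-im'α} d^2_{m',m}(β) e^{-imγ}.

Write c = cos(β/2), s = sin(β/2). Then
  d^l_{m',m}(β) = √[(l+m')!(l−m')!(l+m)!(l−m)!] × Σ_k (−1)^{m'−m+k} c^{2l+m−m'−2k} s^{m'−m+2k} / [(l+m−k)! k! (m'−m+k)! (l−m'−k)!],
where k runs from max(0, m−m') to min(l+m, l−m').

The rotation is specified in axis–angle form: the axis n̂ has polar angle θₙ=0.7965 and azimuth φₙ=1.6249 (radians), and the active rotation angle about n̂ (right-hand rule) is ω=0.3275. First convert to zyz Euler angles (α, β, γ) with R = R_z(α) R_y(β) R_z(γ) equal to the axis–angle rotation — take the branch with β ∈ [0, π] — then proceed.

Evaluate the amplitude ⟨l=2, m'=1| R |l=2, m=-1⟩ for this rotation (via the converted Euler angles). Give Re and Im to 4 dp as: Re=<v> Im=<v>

Re=0.0398 Im=-0.0043

Axis–angle → zyz. n̂ = (sinθₙcosφₙ, sinθₙsinφₙ, cosθₙ) = (-0.038661, +0.713867, +0.699213), ω = 0.3275.
R = I cosω + sinω [n̂]ₓ + (1−cosω) n̂n̂ᵀ gives
  R = [+0.946929, -0.226388, +0.228198; +0.223454, +0.973935, +0.038966; -0.231071, +0.014094, +0.972835]
β = atan2(√(R₁₃²+R₂₃²), R₃₃) = 0.233620; α = atan2(R₂₃, R₁₃) mod 2π = 0.169124; γ = atan2(R₃₂, −R₃₁) mod 2π = 0.060917
D^2_{1,-1}(0.1691,0.2336,0.0609) = e^{-i·1·0.1691}·d^2_{1,-1}(0.2336)·e^{-i·-1·0.0609}. Compute d first:
With c≡cos(β/2)=0.993185 and s≡sin(β/2)=0.116545, N=[6·1·1·6]^{1/2}=6.000000
The bounds max(0,m−m')=0 and min(l+m,l−m')=1 give 2 terms
  k=0: (−1)^2·6.0000/(2)·0.9932^2·0.1165^2 = +0.040194
  k=1: (−1)^3·6.0000/(6)·0.9932^0·0.1165^4 = -0.000184
d^2_{1,-1}(0.2336) = +0.040194 -0.000184 = +0.040010
Attach z-rotation phases: D = e^{-i(1)(0.1691)}·(+0.040010)·e^{-i(-1)(0.0609)} = +0.039776-0.004321i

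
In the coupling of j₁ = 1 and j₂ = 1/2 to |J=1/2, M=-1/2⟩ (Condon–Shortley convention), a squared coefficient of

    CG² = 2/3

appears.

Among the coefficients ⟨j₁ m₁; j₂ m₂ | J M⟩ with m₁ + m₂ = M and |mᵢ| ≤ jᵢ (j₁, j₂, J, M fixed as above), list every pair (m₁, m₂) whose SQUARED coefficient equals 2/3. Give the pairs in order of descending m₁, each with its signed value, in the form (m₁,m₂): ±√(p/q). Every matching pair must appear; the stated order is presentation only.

(-1,1/2): −√(2/3)

Admissible pairs with m₁+m₂ = M = -1/2: (-1,1/2), (0,-1/2)
  (m₁,m₂)=(0,-1/2): CG² = 1/3, CG = +√(1/3)
  (m₁,m₂)=(-1,1/2): CG² = 2/3, CG = −√(2/3)   ← matches the target
Pairs with CG² = 2/3: (-1,1/2): −√(2/3)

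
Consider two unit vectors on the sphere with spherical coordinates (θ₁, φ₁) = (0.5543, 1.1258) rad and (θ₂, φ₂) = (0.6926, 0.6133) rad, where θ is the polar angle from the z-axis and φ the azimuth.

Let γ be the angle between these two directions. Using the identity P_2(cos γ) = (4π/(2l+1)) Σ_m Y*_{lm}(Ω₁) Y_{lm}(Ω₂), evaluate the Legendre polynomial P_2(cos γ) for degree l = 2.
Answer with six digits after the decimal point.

0.845983

Expand P_2 via completeness: Σ_{m} conj(Y_{2,m}) at Ω₁ times Y_{2,m} at Ω₂ —
  m=-2: Y*=-0.067357+0.083157i  Y=+0.053146-0.148259i  product +0.008749+0.014406i
  m=-1: Y*=+0.148827+0.312073i  Y=+0.310452-0.218509i  product +0.114395+0.064364i
  m=+0: Y*=+0.368653-0.000000i  Y=+0.244996+0.000000i  product +0.090318+0.000000i
  m=+1: Y*=-0.148827+0.312073i  Y=-0.310452-0.218509i  product +0.114395-0.064364i
  m=+2: Y*=-0.067357-0.083157i  Y=+0.053146+0.148259i  product +0.008749-0.014406i
Σ over m = +0.336606-0.000000i; ×(4π/5) → +0.845983-0.000000i. Real part: 0.845983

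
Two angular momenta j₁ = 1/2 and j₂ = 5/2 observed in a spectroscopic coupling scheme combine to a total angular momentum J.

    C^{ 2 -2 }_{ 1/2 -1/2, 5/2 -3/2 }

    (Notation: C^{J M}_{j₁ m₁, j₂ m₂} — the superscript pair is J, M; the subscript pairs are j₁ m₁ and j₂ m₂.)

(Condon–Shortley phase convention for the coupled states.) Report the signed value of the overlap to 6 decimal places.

triangle: 1!×0!×4!/6! = 24/720
(j±m)!: 0!×1!×1!×4!×0!×4! = 576
prefactor² = (2J+1)×Δ×N² = 96
  k=1: −1/(1!×0!×0!×0!×0!×4!) = -1/24
Σ = -1/24  ⇒  CG² = 96×(-1/24)² = 1/6
CG = −√(1/6) = -0.408248

−√(1/6) ≈ -0.408248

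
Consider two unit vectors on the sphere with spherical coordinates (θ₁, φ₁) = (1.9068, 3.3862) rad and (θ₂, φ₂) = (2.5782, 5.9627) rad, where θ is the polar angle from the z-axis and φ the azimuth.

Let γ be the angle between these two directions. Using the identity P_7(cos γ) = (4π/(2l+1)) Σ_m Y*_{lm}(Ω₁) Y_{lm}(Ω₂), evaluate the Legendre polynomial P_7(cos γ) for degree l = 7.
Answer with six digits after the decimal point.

0.262011

Term-by-term m-sum for l=7 (normalisation 4π/15 = 0.837758):
  term(m=-7) = 0.00142 + 0.00151j   from Y*(Ω₁)=0.04712 - 0.33091j, Y(Ω₂)=-0.00386 + 0.00485j
  term(m=-6) = -0.01554 - 0.00395j   from Y*(Ω₁)=-0.04497 - 0.43446j, Y(Ω₂)=0.01266 - 0.03445j
  term(m=-5) = 0.01429 - 0.00467j   from Y*(Ω₁)=-0.03876 - 0.10692j, Y(Ω₂)=-0.00418 + 0.13212j
  term(m=-4) = 0.06162 - 0.07473j   from Y*(Ω₁)=0.17029 + 0.25303j, Y(Ω₂)=-0.09046 - 0.30442j
  term(m=-3) = -0.01398 + 0.11174j   from Y*(Ω₁)=0.17179 + 0.15493j, Y(Ω₂)=0.27859 + 0.39916j
  term(m=-2) = 0.03303 + 0.07004j   from Y*(Ω₁)=-0.19204 - 0.10224j, Y(Ω₂)=-0.28530 - 0.21285j
  term(m=-1) = 0.03604 + 0.02285j   from Y*(Ω₁)=-0.25610 - 0.06392j, Y(Ω₂)=-0.15344 - 0.05093j
  term(m=+0) = 0.07899 + 0.00000j   from Y*(Ω₁)=0.18900 + 0.00000j, Y(Ω₂)=0.41794 + 0.00000j
  term(m=+1) = 0.03604 - 0.02285j   from Y*(Ω₁)=0.25610 - 0.06392j, Y(Ω₂)=0.15344 - 0.05093j
  term(m=+2) = 0.03303 - 0.07004j   from Y*(Ω₁)=-0.19204 + 0.10224j, Y(Ω₂)=-0.28530 + 0.21285j
  term(m=+3) = -0.01398 - 0.11174j   from Y*(Ω₁)=-0.17179 + 0.15493j, Y(Ω₂)=-0.27859 + 0.39916j
  term(m=+4) = 0.06162 + 0.07473j   from Y*(Ω₁)=0.17029 - 0.25303j, Y(Ω₂)=-0.09046 + 0.30442j
  term(m=+5) = 0.01429 + 0.00467j   from Y*(Ω₁)=0.03876 - 0.10692j, Y(Ω₂)=0.00418 + 0.13212j
  term(m=+6) = -0.01554 + 0.00395j   from Y*(Ω₁)=-0.04497 + 0.43446j, Y(Ω₂)=0.01266 + 0.03445j
  term(m=+7) = 0.00142 - 0.00151j   from Y*(Ω₁)=-0.04712 - 0.33091j, Y(Ω₂)=0.00386 + 0.00485j
Σ over m = 0.31275 + 0.00000j; ×(4π/15) → 0.26201 + 0.00000j. Real part: 0.262011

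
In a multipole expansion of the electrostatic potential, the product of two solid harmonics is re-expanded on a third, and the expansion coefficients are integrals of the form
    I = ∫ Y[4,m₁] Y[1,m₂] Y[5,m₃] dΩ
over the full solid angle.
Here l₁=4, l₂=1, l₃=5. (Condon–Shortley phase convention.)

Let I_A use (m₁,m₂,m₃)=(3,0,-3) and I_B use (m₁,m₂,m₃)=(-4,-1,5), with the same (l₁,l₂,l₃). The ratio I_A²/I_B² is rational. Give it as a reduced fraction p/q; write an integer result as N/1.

l's match ⇒ only the (l;m) 3-j factors differ between A and B.
A: triangle coeff Δ(4,1,5) = 1/495; Σ_t [0,0]: t=0:+1/5040 = 1/5040; (3j)²=16/495 [(4 1 5; 3 0 -3)], sign=+1
B: triangle coeff Δ(4,1,5) = 1/495; Σ_t [0,0]: t=0:+1/80640 = 1/80640; (3j)²=1/11 [(4 1 5; -4 -1 5)], sign=+1
I_A²/I_B² = (16/495)/(1/11) = 16/45

16/45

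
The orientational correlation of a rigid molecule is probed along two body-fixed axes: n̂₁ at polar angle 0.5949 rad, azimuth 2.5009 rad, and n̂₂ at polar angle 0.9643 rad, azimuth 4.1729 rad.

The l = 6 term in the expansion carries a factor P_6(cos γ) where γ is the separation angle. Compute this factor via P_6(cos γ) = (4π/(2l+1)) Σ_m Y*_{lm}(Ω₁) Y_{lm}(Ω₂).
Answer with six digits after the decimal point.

0.316019

Summing Y*_{l m}(θ₁,φ₁)·Y_{l m}(θ₂,φ₂) over m ∈ [−6, 6]; prefactor 4π/(2·6+1) = 0.966644:
  m=-6: Y*=-0.011423+0.009671i  Y=+0.147968+0.014150i  product -0.001827+0.001269i
  m=-5: Y*=+0.076473-0.004738i  Y=-0.153487-0.322547i  product -0.013266-0.023939i
  m=-4: Y*=-0.192831-0.126012i  Y=-0.231864+0.348432i  product +0.088617-0.037971i
  m=-3: Y*=+0.148514+0.405244i  Y=+0.118043+0.005631i  product +0.015249+0.048672i
  m=-2: Y*=+0.122015-0.409761i  Y=+0.141707+0.264514i  product +0.125678-0.025791i
  m=-1: Y*=+0.007896-0.005888i  Y=+0.125225-0.209149i  product -0.000243-0.002389i
  m=+0: Y*=-0.421730-0.000000i  Y=+0.240661+0.000000i  product -0.101494-0.000000i
  m=+1: Y*=-0.007896-0.005888i  Y=-0.125225-0.209149i  product -0.000243+0.002389i
  m=+2: Y*=+0.122015+0.409761i  Y=+0.141707-0.264514i  product +0.125678+0.025791i
  m=+3: Y*=-0.148514+0.405244i  Y=-0.118043+0.005631i  product +0.015249-0.048672i
  m=+4: Y*=-0.192831+0.126012i  Y=-0.231864-0.348432i  product +0.088617+0.037971i
  m=+5: Y*=-0.076473-0.004738i  Y=+0.153487-0.322547i  product -0.013266+0.023939i
  m=+6: Y*=-0.011423-0.009671i  Y=+0.147968-0.014150i  product -0.001827-0.001269i
Σ over m = +0.326924-0.000000i; ×(4π/13) → +0.316019-0.000000i. Real part: 0.316019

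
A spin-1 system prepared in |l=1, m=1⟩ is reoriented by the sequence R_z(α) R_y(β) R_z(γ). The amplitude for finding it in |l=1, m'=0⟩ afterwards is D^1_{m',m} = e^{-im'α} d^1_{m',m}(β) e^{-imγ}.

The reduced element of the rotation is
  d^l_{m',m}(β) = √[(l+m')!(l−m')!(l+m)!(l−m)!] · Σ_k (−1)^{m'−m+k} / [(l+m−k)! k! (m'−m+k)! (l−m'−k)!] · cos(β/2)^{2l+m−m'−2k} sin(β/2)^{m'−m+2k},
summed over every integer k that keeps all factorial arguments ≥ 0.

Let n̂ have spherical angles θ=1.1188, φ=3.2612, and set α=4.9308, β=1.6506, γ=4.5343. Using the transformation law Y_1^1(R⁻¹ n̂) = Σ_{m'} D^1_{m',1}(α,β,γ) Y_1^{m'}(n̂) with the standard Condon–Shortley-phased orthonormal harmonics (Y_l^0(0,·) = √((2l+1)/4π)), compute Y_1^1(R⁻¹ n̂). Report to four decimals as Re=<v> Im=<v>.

Re=-0.3306 Im=0.0908

Need the full column D^1_{m',1} for m'=−1..1 at α=4.9308, β=1.6506, γ=4.5343.
cos(β/2)=0.678337, sin(β/2)=0.734751
d^1_{-1,1}: single k=2 term ⇒ +0.539859;  D = +0.497976+0.208490i
d^1_{0,1}: single k=1 term ⇒ +0.704856;  D = -0.124865+0.693708i
d^1_{1,1}: single k=0 term ⇒ +0.460141;  D = -0.459766+0.018549i
Y_1^{m'}(θ=1.1188,φ=3.2612) and Σ D·Y over m':
  (+0.4980+0.2085i)·(-0.3086+0.0371i)  (-0.1249+0.6937i)·(+0.2134+0.0000i)  (-0.4598+0.0185i)·(+0.3086+0.0371i)
Y_1^1(R⁻¹ n̂) = -0.330605+0.090845i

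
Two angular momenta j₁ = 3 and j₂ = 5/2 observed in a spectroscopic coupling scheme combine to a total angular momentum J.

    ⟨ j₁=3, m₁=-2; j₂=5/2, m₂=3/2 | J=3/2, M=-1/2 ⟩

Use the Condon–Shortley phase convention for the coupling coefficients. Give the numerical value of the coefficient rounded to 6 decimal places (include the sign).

j₁+j₂−J=4  J+j₁−j₂=2  J−j₁+j₂=1  j₁+j₂+J+1=8
(j₁±m₁, j₂±m₂, J±M) = (1,5,4,1,1,2)
P² = 192/7
sum k=3..4:
  [3] −1/12 = -1/12
  [4] +1/24 = 1/24
S = -1/24
C² = P²·S² = 1/21 ; C = -0.218218

−√(1/21) = -0.218218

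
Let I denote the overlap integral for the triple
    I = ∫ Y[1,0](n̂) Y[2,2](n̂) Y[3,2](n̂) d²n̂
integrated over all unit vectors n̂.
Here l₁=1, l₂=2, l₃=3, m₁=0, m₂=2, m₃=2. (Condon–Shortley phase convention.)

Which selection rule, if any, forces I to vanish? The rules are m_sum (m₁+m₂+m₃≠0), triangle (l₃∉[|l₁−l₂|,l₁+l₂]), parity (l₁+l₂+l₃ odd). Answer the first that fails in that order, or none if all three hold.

azimuthal sum: 0 + 2 + 2 = 4  ✗
1 ≤ 3 ≤ 3 (triangle on l)
L = 1 + 2 + 3 = 6 (even)

m_sum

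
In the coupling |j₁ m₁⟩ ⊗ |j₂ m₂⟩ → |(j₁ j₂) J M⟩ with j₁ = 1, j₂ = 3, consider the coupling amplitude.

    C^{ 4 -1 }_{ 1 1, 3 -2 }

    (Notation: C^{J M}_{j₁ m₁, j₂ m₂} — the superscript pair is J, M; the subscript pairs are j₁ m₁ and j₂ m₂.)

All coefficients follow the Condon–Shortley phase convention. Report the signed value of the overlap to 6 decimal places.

+0.327327  (= +√(3/28))

√[9·0!2!6!/9! · 2!0!1!5!3!5!] = √(43200/7)
  +(−1)^0/∏(0,0,0,1,2,5)! = 1/240  (running 1/240)
⟨..|..⟩ = √(43200/7)·(1/240) = +0.327327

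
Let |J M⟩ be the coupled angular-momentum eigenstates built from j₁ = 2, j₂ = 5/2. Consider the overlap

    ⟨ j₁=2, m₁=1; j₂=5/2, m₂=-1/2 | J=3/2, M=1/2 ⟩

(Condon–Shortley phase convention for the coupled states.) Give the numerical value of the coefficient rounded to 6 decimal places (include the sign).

j₁+j₂−J=3  J+j₁−j₂=1  J−j₁+j₂=2  j₁+j₂+J+1=7
(j₁±m₁, j₂±m₂, J±M) = (3,1,2,3,2,1)
P² = 48/35
sum k=0..1:
  [0] +1/12 = 1/12
  [1] −1/2 = -1/2
S = -5/12
C² = P²·S² = 5/21 ; C = -0.487950

-0.487950  (= −√(5/21))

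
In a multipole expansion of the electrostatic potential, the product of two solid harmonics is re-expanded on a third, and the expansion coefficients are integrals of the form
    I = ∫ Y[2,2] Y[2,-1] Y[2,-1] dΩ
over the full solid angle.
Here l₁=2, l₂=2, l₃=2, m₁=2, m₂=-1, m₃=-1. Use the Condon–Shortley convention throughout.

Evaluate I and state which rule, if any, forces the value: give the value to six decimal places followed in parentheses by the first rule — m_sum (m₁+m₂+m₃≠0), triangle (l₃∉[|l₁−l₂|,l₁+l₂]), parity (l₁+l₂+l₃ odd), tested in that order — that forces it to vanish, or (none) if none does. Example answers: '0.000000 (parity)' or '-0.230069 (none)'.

Checks pass: Σm=0; 6 even; l₃=2∈[0,4].
(2·2+1)(2·2+1)(2·2+1) = 125
Δ: 2! 2! 2! / 7! → 1/630
sum: t=0:+1/8 t=1:−1/1 t=2:+1/8 = -3/4
3j²(2 2 2; 0 0 0) = Δ·Π!·Σ² = 2/35  (sign -1)
sum: t=0:+1/4 = 1/4
3j²(2 2 2; 2 -1 -1) = Δ·Π!·Σ² = 3/35  (sign -1)
combine: 4πI² = 125·2/35·3/35 = 30/49
take √, sign +1: I = 0.22072812
No selection rule forces the value: the integral is nonzero (none).

0.220728 (none)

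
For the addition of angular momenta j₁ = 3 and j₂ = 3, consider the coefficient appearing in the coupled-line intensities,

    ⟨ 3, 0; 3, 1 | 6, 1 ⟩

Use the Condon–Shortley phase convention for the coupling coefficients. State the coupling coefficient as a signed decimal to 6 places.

+0.615457  (= +√(25/66))

j₁+j₂−J=0  J+j₁−j₂=6  J−j₁+j₂=6  j₁+j₂+J+1=13
(j₁±m₁, j₂±m₂, J±M) = (3,3,4,2,7,5)
P² = 12441600/11
sum k=0..0:
  [0] +1/1728 = 1/1728
S = 1/1728
C² = P²·S² = 25/66 ; C = +0.615457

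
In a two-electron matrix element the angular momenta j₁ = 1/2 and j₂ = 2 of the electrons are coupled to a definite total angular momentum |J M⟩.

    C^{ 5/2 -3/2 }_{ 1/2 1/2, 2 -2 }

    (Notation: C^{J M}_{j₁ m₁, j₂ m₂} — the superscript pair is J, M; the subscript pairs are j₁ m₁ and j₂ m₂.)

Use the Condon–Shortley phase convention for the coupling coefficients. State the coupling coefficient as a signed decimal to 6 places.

+0.447214

√[6·0!1!4!/6! · 1!0!0!4!1!4!] = √(576/5)
  +(−1)^0/∏(0,0,0,0,1,4)! = 1/24  (running 1/24)
⟨..|..⟩ = √(576/5)·(1/24) = +0.447214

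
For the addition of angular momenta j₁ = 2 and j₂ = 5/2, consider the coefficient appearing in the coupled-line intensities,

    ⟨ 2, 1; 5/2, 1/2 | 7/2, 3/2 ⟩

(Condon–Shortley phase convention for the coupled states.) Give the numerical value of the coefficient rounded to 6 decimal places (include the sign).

√[8·1!3!4!/9! · 3!1!3!2!5!2!] = √(384/7)
  +(−1)^0/∏(0,1,1,3,2,1)! = 1/12  (running 1/12)
  +(−1)^1/∏(1,0,0,2,3,2)! = -1/24  (running 1/24)
⟨..|..⟩ = √(384/7)·(1/24) = +0.308607

+√(2/21) ≈ +0.308607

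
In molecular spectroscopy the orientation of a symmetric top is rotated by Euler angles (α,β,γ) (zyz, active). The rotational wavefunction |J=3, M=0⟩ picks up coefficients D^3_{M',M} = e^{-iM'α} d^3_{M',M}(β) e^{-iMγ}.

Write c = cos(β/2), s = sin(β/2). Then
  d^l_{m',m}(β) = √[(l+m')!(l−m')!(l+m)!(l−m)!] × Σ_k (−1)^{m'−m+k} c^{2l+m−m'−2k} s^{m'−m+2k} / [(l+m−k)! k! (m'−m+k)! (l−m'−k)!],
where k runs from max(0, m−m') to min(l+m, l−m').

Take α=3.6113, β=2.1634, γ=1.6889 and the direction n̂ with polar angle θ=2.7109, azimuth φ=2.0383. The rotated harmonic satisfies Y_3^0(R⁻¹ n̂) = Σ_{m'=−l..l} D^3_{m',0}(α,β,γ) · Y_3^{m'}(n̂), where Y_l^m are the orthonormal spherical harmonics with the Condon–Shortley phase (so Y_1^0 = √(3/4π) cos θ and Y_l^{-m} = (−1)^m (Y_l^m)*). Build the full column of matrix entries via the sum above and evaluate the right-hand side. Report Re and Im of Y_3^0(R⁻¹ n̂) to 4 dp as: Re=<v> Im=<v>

Need the full column D^3_{m',0} for m'=−3..3 at α=3.6113, β=2.1634, γ=1.6889.
cos(β/2)=0.469828, sin(β/2)=0.882758
d^3_{-3,0}: single k=3 term ⇒ +0.319049;  D = -0.051358-0.314888i
d^3_{-2,0}: k∈[2..3] ⇒ +0.207970 -0.734185 = -0.526215;  D = -0.310604-0.424767i
d^3_{-1,0}: k∈[1..3] ⇒ +0.070005 -0.741403 +0.872444 = +0.201046;  D = -0.179273-0.090999i
d^3_{0,0}: k∈[0..3] ⇒ +0.010756 -0.341730 +1.206389 -0.473205 = +0.402210;  D = +0.402210+0.000000i
d^3_{1,0}: k∈[0..2] ⇒ -0.070005 +0.741403 -0.872444 = -0.201046;  D = +0.179273-0.090999i
d^3_{2,0}: k∈[0..1] ⇒ +0.207970 -0.734185 = -0.526215;  D = -0.310604+0.424767i
d^3_{3,0}: single k=0 term ⇒ -0.319049;  D = +0.051358-0.314888i
Y_3^{m'}(θ=2.7109,φ=2.0383) and Σ D·Y over m':
  (-0.0514-0.3149i)·(+0.0299+0.0051i)  (-0.3106-0.4248i)·(+0.0961-0.1302i)  (-0.1793-0.0910i)·(-0.1902-0.3768i)  (+0.4022+0.0000i)·(-0.3827+0.0000i)  (+0.1793-0.0910i)·(+0.1902-0.3768i)  (-0.3106+0.4248i)·(+0.0961+0.1302i)  (+0.0514-0.3149i)·(-0.0299+0.0051i)
Y_3^0(R⁻¹ n̂) = -0.324511-0.000000i

Re=-0.3245 Im=0.0000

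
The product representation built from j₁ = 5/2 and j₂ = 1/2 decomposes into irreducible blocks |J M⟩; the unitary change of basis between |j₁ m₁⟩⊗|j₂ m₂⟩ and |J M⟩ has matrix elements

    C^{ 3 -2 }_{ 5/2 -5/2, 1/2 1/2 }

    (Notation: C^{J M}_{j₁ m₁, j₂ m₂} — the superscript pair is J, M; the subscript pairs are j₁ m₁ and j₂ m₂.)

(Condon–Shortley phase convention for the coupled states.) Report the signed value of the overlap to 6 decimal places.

+0.408248

√[7·0!5!1!/7! · 0!5!1!0!1!5!] = √(2400)
  +(−1)^0/∏(0,0,5,1,0,0)! = 1/120  (running 1/120)
⟨..|..⟩ = √(2400)·(1/120) = +0.408248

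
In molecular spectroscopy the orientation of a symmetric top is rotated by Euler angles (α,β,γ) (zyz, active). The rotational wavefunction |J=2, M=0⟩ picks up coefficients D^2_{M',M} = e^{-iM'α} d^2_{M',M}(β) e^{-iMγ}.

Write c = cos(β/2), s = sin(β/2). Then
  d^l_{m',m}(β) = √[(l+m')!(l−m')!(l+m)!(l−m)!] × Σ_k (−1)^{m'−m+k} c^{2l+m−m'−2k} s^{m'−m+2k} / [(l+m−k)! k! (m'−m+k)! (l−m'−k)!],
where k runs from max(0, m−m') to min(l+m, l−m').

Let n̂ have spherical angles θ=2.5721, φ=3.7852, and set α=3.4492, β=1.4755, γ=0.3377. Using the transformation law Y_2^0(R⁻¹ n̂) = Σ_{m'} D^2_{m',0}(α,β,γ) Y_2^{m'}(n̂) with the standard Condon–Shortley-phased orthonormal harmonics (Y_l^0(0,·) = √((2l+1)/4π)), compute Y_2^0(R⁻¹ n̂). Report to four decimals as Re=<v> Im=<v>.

Need the full column D^2_{m',0} for m'=−2..2 at α=3.4492, β=1.4755, γ=0.3377.
cos(β/2)=0.739984, sin(β/2)=0.672625
d^2_{-2,0}: single k=2 term ⇒ +0.606828;  D = +0.495566+0.350221i
d^2_{-1,0}: k∈[1..2] ⇒ +0.667598 -0.551590 = +0.116008;  D = -0.110563-0.035125i
d^2_{0,0}: k∈[0..2] ⇒ +0.299840 -0.990946 +0.204687 = -0.486419;  D = -0.486419+0.000000i
d^2_{1,0}: k∈[0..1] ⇒ -0.667598 +0.551590 = -0.116008;  D = +0.110563-0.035125i
d^2_{2,0}: single k=0 term ⇒ +0.606828;  D = +0.495566-0.350221i
Y_2^{m'}(θ=2.5721,φ=3.7852) and Σ D·Y over m':
  (+0.4956+0.3502i)·(+0.0314-0.1078i)  (-0.1106-0.0351i)·(+0.2806-0.2105i)  (-0.4864+0.0000i)·(+0.3557+0.0000i)  (+0.1106-0.0351i)·(-0.2806-0.2105i)  (+0.4956-0.3502i)·(+0.0314+0.1078i)
Y_2^0(R⁻¹ n̂) = -0.143193+0.000000i

Re=-0.1432 Im=0.0000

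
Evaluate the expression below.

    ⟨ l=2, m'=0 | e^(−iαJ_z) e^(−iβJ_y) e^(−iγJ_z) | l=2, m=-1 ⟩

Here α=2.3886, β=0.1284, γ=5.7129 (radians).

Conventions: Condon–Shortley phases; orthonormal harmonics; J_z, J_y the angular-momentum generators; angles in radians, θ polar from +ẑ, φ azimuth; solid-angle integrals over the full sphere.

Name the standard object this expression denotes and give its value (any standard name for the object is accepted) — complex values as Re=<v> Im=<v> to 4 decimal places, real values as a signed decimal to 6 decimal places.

Wigner D-matrix element, Re=-0.1309 Im=0.0840

This is a Wigner D-matrix element — the rotation-matrix element ⟨l m'| R(α,β,γ) |l m⟩ in the angular-momentum basis.
Split into d^2_{0,-1}(β=0.1284) × two z-phases.
Half-angle: c=0.997940, s=0.064156. N=√(2·2·1·6)=4.898979
Admissible k: 0..1 (factorial args all ≥0)
  k=0: (−1)^1·4.8990/(2)·0.9979^3·0.0642^1 = -0.156180
  k=1: (−1)^2·4.8990/(2)·0.9979^1·0.0642^3 = +0.000645
d^2_{0,-1}(0.1284) = -0.156180 +0.000645 = -0.155535
Phases: e^{-i·(0)·2.3886}=+1.000000+0.000000i, e^{-i·(-1)·5.7129}=+0.841747-0.539872i ⇒ D=-0.130921+0.083969i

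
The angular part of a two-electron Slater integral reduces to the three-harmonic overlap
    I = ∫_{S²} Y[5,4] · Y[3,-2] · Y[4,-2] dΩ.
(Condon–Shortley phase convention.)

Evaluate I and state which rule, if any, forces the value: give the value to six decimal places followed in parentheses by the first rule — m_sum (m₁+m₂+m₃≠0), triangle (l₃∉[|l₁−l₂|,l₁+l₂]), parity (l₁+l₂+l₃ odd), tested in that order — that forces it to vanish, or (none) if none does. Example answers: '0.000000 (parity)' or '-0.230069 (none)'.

0.143343 (none)

Rules hold: Σm=0, L=12 even, 2≤4≤8.
N = 11·7·9 = 693
Δ = 4!·6!·2!/13! = 1/180180
Racah Σ t=1..3: t=1:−1/576 t=2:+1/144 t=3:−1/576 = 1/288
⇒ 3j(5 3 4; 0 0 0)² = 20/1001, sgn +1
Racah Σ t=0..1: t=0:+1/2880 t=1:−1/8640 = 1/4320
⇒ 3j(5 3 4; 4 -2 -2)² = 8/429, sgn +1
4πI² = N·(3j₀)²·(3jₘ)² = 480/1859
I = +1·√(0.258203/4π) = 0.14334284
No selection rule forces the value: the integral is nonzero (none).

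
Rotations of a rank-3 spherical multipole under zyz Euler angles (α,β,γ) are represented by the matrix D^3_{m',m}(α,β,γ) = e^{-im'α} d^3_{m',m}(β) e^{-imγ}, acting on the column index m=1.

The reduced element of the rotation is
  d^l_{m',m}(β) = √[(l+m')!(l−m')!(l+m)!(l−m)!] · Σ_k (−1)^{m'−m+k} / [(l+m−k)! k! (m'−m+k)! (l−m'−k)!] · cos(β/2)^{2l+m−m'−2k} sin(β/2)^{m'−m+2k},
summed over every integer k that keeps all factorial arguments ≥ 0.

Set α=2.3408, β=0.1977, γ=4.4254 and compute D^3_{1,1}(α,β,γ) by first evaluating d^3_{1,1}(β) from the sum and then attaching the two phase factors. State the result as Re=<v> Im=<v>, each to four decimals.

First d^3_{1,1}(β=0.1977), then the phase factors e^{-i(1)α} and e^{-i(1)γ}:
c=cos(0.197700/2)=0.995118, s=sin(0.197700/2)=0.098689; N=√[24·2·24·2]=48.000000
k∈{0,1,2} keeps every argument non-negative
  k=0: (−1)^0·48.0000/(48)·0.9951^6·0.0987^0 = +0.971065
  k=1: (−1)^1·48.0000/(6)·0.9951^4·0.0987^2 = -0.076406
  k=2: (−1)^2·48.0000/(8)·0.9951^2·0.0987^4 = +0.000564
d^3_{1,1}(0.1977) = +0.971065 -0.076406 +0.000564 = +0.895223
Attach z-rotation phases: D = e^{-i(1)(2.3408)}·(+0.895223)·e^{-i(1)(4.4254)} = +0.792808-0.415787i

Re=0.7928 Im=-0.4158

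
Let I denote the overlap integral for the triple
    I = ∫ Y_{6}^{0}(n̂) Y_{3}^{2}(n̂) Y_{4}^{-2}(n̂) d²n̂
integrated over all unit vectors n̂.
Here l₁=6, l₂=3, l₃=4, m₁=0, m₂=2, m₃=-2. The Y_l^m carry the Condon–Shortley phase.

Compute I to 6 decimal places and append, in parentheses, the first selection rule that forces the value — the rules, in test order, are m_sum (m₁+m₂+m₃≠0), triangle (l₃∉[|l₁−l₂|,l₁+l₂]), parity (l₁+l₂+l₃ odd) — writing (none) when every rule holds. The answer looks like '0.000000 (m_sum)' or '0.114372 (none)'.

l₁+l₂+l₃=13 is odd: 3j(l;000)=0 ⇒ I=0

0.000000 (parity)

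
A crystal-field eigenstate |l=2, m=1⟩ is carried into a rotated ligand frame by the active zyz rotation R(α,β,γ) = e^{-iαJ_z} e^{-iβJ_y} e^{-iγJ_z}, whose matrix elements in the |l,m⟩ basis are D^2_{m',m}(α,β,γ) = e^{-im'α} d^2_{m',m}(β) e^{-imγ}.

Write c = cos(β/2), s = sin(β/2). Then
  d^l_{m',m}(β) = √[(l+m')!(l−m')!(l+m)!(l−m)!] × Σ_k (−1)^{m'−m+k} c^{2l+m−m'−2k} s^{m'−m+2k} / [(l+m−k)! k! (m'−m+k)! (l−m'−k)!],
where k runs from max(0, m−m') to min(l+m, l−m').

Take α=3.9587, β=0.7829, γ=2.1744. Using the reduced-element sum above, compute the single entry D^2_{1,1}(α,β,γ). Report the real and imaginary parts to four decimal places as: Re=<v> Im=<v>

Split into d^2_{1,1}(β=0.7829) × two z-phases.
With c≡cos(β/2)=0.924357 and s≡sin(β/2)=0.381529, N=[6·1·6·1]^{1/2}=6.000000
k: max(0,(1)−(1))=0 … min(2+(1),2−(1))=1
  k=0: (−1)^0·6.0000/(6)·0.9244^4·0.3815^0 = +0.730060
  k=1: (−1)^1·6.0000/(2)·0.9244^2·0.3815^2 = -0.373126
d^2_{1,1}(0.7829) = +0.730060 -0.373126 = +0.356934
D = (-0.684333+0.729169i)·(+0.356934)·(-0.567613-0.823295i) = +0.352921+0.053370i

Re=0.3529 Im=0.0534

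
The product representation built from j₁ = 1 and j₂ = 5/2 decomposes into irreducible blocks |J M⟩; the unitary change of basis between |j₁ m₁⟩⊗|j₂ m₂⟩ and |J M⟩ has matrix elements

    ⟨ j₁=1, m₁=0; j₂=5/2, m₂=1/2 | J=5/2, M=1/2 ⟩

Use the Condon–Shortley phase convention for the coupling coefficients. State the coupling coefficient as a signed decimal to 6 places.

−√(1/35) = -0.169031

triangle: 1!*1!*4!/7! = 24/5040
(j±m)!: 1!*1!*3!*2!*3!*2! = 144
prefactor² = (2J+1)*Δ*N² = 144/35
  k=0: +1/(0!*1!*1!*3!*0!*1!) = 1/6
  k=1: −1/(1!*0!*0!*2!*1!*2!) = -1/4
Σ = -1/12  ⇒  CG² = 144/35*(-1/12)² = 1/35
CG = −√(1/35) = -0.169031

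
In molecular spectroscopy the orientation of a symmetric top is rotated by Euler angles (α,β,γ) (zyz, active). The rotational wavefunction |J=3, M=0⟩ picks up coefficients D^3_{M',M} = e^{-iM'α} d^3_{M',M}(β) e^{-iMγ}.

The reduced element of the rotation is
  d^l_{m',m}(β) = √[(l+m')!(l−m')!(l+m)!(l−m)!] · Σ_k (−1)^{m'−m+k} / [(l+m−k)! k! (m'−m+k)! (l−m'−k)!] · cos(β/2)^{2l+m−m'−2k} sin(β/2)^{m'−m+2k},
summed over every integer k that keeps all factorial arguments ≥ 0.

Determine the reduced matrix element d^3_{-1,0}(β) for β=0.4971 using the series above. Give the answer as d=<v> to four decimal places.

d^3_{-1,0}(β=0.4971) via the finite sum:
c=cos(0.497100/2)=0.969270, s=sin(0.497100/2)=0.245999; N=√[2·24·6·6]=41.569219
Admissible k: 1..3 (factorial args all ≥0)
  k=1: (−1)^0·41.5692/(12)·0.9693^5·0.2460^1 = +0.729034
  k=2: (−1)^1·41.5692/(4)·0.9693^3·0.2460^3 = -0.140879
  k=3: (−1)^2·41.5692/(12)·0.9693^1·0.2460^5 = +0.003025
d^3_{-1,0}(0.4971) = +0.729034 -0.140879 +0.003025 = +0.591180

d=0.5912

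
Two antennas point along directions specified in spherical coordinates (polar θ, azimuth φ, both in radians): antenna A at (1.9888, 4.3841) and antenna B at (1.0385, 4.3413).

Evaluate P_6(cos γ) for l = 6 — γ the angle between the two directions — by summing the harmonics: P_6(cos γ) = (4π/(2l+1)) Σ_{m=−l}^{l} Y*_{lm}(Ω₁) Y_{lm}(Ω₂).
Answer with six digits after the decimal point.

Expand P_6 via completeness: Σ_{m} conj(Y_{6,m}) at Ω₁ times Y_{6,m} at Ω₂ —
  [-6]  conj(Y_{6,-6})(Ω₁) = +0.109331+0.259359i ; Y_{6,-6}(Ω₂) = +0.120542-0.156691i ; Δ = +0.053818+0.014132i
  [-5]  conj(Y_{6,-5})(Ω₁) = +0.431999-0.030571i ; Y_{6,-5}(Ω₂) = -0.387135-0.113273i ; Δ = -0.170705-0.037099i
  [-4]  conj(Y_{6,-4})(Ω₁) = +0.051534-0.195576i ; Y_{6,-4}(Ω₂) = +0.031125+0.359182i ; Δ = +0.071852+0.012423i
  [-3]  conj(Y_{6,-3})(Ω₁) = +0.199679+0.132522i ; Y_{6,-3}(Ω₂) = -0.031634+0.015576i ; Δ = -0.008381-0.001082i
  [-2]  conj(Y_{6,-2})(Ω₁) = +0.230560-0.177678i ; Y_{6,-2}(Ω₂) = +0.257864+0.236485i ; Δ = +0.101471+0.008707i
  [-1]  conj(Y_{6,-1})(Ω₁) = +0.046940+0.137809i ; Y_{6,-1}(Ω₂) = +0.035134-0.090293i ; Δ = +0.014092+0.000604i
  [+0]  conj(Y_{6,0})(Ω₁) = +0.304020-0.000000i ; Y_{6,0}(Ω₂) = +0.323841+0.000000i ; Δ = +0.098454+0.000000i
  [+1]  conj(Y_{6,1})(Ω₁) = -0.046940+0.137809i ; Y_{6,1}(Ω₂) = -0.035134-0.090293i ; Δ = +0.014092-0.000604i
  [+2]  conj(Y_{6,2})(Ω₁) = +0.230560+0.177678i ; Y_{6,2}(Ω₂) = +0.257864-0.236485i ; Δ = +0.101471-0.008707i
  [+3]  conj(Y_{6,3})(Ω₁) = -0.199679+0.132522i ; Y_{6,3}(Ω₂) = +0.031634+0.015576i ; Δ = -0.008381+0.001082i
  [+4]  conj(Y_{6,4})(Ω₁) = +0.051534+0.195576i ; Y_{6,4}(Ω₂) = +0.031125-0.359182i ; Δ = +0.071852-0.012423i
  [+5]  conj(Y_{6,5})(Ω₁) = -0.431999-0.030571i ; Y_{6,5}(Ω₂) = +0.387135-0.113273i ; Δ = -0.170705+0.037099i
  [+6]  conj(Y_{6,6})(Ω₁) = +0.109331-0.259359i ; Y_{6,6}(Ω₂) = +0.120542+0.156691i ; Δ = +0.053818-0.014132i
Total Σ_m = +0.222748+0.000000i. Multiply by 0.966644: +0.215318+0.000000i. P_6(cos γ) = 0.215318

0.215318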